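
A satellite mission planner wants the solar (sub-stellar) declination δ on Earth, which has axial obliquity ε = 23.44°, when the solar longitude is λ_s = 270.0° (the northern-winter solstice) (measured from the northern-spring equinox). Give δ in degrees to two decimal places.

δ = -23.44°

sin δ = sin ε · sin λ_s = sin 23.44° × sin 270.0° = -0.397789.
δ = arcsin(-0.397789) = -23.44°.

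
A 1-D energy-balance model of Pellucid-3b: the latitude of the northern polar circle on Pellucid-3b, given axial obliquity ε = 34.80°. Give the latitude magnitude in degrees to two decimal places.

55.20°

The polar circle is the lowest latitude that experiences at least one full rotation of continuous daylight at the northern-summer solstice; it lies at |φ| = 90° − ε = 90° − 34.80° = 55.20°.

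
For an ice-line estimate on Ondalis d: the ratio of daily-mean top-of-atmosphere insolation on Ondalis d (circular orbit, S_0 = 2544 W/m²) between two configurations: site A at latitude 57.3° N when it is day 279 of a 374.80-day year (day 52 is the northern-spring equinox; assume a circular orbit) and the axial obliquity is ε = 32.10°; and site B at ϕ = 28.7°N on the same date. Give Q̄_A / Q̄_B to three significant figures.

— Configuration A (ϕ=+57.3°):
Solar longitude: L_s = 360° × (279 − 52)/374.80 = 218.036°.
sin δ = sin 32.10° × sin 218.036° = -0.32743, so δ = -19.113°.
cos h₀ = −tan(+57.3°) tan(-19.113°) = 0.5398, h₀ = 1.0006 rad.
Bracket: h₀ sin ϕ sin δ + cos ϕ cos δ sin h₀ = 1.0006×0.84151×-0.32743 + 0.54024×0.94488×0.84181 = -0.275701 + 0.429712 = 0.154011.
Q̄ = (S_0/π) × [bracket] = (2544/π) × 0.154011 = 124.72 W/m².
— Configuration B (ϕ=+28.7°):
cos h₀ = −tan(+28.7°) tan(-19.113°) = 0.1897, h₀ = 1.3799 rad.
Bracket: h₀ sin ϕ sin δ + cos ϕ cos δ sin h₀ = 1.3799×0.48022×-0.32743 + 0.87715×0.94488×0.98184 = -0.216973 + 0.813750 = 0.596777.
Q̄ = (S_0/π) × [bracket] = (2544/π) × 0.596777 = 483.26 W/m².
Ratio Q̄_A / Q̄_B = 124.72 / 483.26 = 0.2581.

Q̄_A / Q̄_B ≈ 0.258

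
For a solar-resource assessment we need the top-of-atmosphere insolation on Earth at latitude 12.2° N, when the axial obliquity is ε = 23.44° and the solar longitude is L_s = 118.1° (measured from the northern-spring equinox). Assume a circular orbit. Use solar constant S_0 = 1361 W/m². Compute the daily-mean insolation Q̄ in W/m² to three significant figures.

Solar declination: sin δ = sin ε · sin L_s = sin 23.44° × sin 118.1° = 0.35090, so δ = +20.542°.
cos h₀ = −tan(+12.2°) tan(+20.542°) = -0.0810, h₀ = 1.6519 rad.
Bracket: h₀ sin ϕ sin δ + cos ϕ cos δ sin h₀ = 1.6519×0.21132×0.35090 + 0.97742×0.93641×0.99671 = 0.122492 + 0.912255 = 1.034747.
Q̄ = (S_0/π) × [bracket] = (1361/π) × 1.034747 = 448.3 W/m².

Q̄ ≈ 448 W/m²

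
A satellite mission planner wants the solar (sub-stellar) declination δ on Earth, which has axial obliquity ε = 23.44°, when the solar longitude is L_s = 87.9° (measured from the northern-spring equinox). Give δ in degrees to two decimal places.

δ = +23.42°

sin δ = sin ε · sin L_s = sin 23.44° × sin 87.9° = 0.397521.
δ = arcsin(0.397521) = +23.42°.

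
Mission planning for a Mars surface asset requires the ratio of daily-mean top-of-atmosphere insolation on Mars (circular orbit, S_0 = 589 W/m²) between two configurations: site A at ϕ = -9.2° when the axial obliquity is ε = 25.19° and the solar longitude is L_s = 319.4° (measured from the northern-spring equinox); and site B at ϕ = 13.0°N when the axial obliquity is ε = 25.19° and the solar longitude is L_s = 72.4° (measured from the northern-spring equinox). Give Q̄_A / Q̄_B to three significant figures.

— Configuration A (ϕ=-9.2°):
Solar declination: sin δ = sin ε · sin L_s = sin 25.19° × sin 319.4° = -0.27698, so δ = -16.080°.
cos h₀ = −tan(-9.2°) tan(-16.080°) = -0.0467, h₀ = 1.6175 rad.
Bracket: h₀ sin ϕ sin δ + cos ϕ cos δ sin h₀ = 1.6175×-0.15988×-0.27698 + 0.98714×0.96087×0.99891 = 0.071629 + 0.947479 = 1.019108.
Q̄ = (S_0/π) × [bracket] = (589/π) × 1.019108 = 191.07 W/m².
— Configuration B (ϕ=+13.0°):
Solar declination: sin δ = sin ε · sin L_s = sin 25.19° × sin 72.4° = 0.40570, so δ = +23.935°.
cos h₀ = −tan(+13.0°) tan(+23.935°) = -0.1025, h₀ = 1.6735 rad.
Bracket: h₀ sin ϕ sin δ + cos ϕ cos δ sin h₀ = 1.6735×0.22495×0.40570 + 0.97437×0.91401×0.99474 = 0.152727 + 0.885899 = 1.038626.
Q̄ = (S_0/π) × [bracket] = (589/π) × 1.038626 = 194.73 W/m².
Ratio Q̄_A / Q̄_B = 191.07 / 194.73 = 0.9812.

Q̄_A / Q̄_B ≈ 0.981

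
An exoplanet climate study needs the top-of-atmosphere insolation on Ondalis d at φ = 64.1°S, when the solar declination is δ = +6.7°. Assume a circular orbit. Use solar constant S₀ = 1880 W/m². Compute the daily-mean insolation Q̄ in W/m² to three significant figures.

cos H₀ = −tan(-64.1°) tan(+6.700°) = 0.2419, H₀ = 1.3264 rad.
Bracket: H₀ sin φ sin δ + cos φ cos δ sin H₀ = 1.3264×-0.89956×0.11667 + 0.43680×0.99317×0.97029 = -0.139208 + 0.420928 = 0.281720.
Q̄ = (S₀/π) × [bracket] = (1880/π) × 0.281720 = 168.6 W/m².

Q̄ ≈ 169 W/m²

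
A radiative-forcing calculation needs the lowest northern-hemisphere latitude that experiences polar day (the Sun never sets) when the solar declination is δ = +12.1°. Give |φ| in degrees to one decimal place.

Polar day requires cos H₀ = −tan φ tan δ ≤ −1, i.e. tan φ tan δ ≥ 1.
The boundary is |tan φ| · |tan δ| = 1, so |φ| = 90° − |δ| = 90° − 12.1° = 77.9° in the northern hemisphere.

|φ| = 77.9°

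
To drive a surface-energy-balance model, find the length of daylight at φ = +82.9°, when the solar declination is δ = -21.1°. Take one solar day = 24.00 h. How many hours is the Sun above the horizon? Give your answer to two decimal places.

0.00 h

cos H₀ = −tan φ · tan δ = 3.0979 ≥ 1, so the Sun never rises (polar night) and H₀ = 0.
Daylight = 2H₀/(2π) × 24.00 h = (0.0000/π) × 24.00 = 0.00 h.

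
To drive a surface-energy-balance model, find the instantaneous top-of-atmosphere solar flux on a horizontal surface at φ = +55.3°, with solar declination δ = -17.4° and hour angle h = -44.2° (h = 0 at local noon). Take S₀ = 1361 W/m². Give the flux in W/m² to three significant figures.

cos θ_z = sin φ sin δ + cos φ cos δ cos h = -0.245855 + 0.389447 = 0.143592.
Flux = S₀ · cos θ_z = 1361 × 0.143592 = 195.4 W/m².

195 W/m²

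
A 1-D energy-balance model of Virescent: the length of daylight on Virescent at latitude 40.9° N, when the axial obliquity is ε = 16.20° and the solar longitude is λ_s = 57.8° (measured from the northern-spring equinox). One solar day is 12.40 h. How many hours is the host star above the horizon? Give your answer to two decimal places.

Solar declination: sin δ = sin ε · sin λ_s = sin 16.20° × sin 57.8° = 0.23608, so δ = +13.655°.
cos H₀ = −tan φ · tan δ = −tan(+40.9°) × tan(+13.655°) = -0.2104, so H₀ = 1.7828 rad = 102.15°.
Daylight = 2H₀/(2π) × 12.40 h = (1.7828/π) × 12.40 = 7.04 h.

7.04 h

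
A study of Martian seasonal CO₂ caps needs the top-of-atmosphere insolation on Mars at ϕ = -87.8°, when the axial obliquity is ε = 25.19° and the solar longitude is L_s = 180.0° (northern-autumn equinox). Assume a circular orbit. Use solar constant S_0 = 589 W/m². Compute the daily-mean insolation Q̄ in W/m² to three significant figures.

Solar declination: sin δ = sin ε · sin L_s = sin 25.19° × sin 180.0° = 0.00000, so δ = +0.000°.
cos h₀ = −tan(-87.8°) tan(+0.000°) = 0.0000, h₀ = 1.5708 rad.
Bracket: h₀ sin ϕ sin δ + cos ϕ cos δ sin h₀ = 1.5708×-0.99926×0.00000 + 0.03839×1.00000×1.00000 = -0.000000 + 0.038390 = 0.038390.
Q̄ = (S_0/π) × [bracket] = (589/π) × 0.038390 = 7.198 W/m².

Q̄ ≈ 7.20 W/m²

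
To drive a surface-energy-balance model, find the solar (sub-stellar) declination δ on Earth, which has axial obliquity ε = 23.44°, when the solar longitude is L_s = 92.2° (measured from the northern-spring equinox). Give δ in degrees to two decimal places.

δ = +23.42°

sin δ = sin ε · sin L_s = sin 23.44° × sin 92.2° = 0.397495.
δ = arcsin(0.397495) = +23.42°.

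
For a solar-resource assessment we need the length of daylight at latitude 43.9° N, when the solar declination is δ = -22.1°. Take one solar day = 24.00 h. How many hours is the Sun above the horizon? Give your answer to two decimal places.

cos H₀ = −tan φ · tan δ = −tan(+43.9°) × tan(-22.100°) = 0.3908, so H₀ = 1.1693 rad = 67.00°.
Daylight = 2H₀/(2π) × 24.00 h = (1.1693/π) × 24.00 = 8.93 h.

8.93 h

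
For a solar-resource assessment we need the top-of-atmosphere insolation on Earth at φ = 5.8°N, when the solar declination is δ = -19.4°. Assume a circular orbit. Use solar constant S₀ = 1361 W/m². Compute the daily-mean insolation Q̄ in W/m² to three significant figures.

cos H₀ = −tan(+5.8°) tan(-19.400°) = 0.0358, H₀ = 1.5350 rad.
Bracket: H₀ sin φ sin δ + cos φ cos δ sin H₀ = 1.5350×0.10106×-0.33216 + 0.99488×0.94322×0.99936 = -0.051527 + 0.937790 = 0.886263.
Q̄ = (S₀/π) × [bracket] = (1361/π) × 0.886263 = 383.9 W/m².

Q̄ ≈ 384 W/m²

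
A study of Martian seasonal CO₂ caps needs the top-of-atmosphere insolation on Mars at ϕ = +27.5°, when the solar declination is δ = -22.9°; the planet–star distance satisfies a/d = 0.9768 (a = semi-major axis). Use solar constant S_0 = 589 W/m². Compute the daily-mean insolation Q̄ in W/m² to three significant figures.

Q̄ ≈ 99.2 W/m²

cos h₀ = −tan(+27.5°) tan(-22.900°) = 0.2199, h₀ = 1.3491 rad.
Bracket: h₀ sin ϕ sin δ + cos ϕ cos δ sin h₀ = 1.3491×0.46175×-0.38912 + 0.88701×0.92119×0.97552 = -0.242401 + 0.797102 = 0.554701.
Inverse-square distance factor (a/d)² = 0.9768² = 0.954138.
Q̄ = (S_0/π) × 0.954138 × [bracket] = (589/π) × 0.954138 × 0.554701 = 99.23 W/m².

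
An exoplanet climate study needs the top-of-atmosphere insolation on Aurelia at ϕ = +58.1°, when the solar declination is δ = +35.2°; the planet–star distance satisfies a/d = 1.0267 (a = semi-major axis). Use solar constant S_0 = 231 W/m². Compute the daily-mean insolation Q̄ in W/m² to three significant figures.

Q̄ ≈ 119 W/m²

cos h₀ = −tan(+58.1°) tan(+35.200°) = -1.1333 ≤ −1 ⇒ polar day, h₀ = π.
Bracket: h₀ sin ϕ sin δ + cos ϕ cos δ sin h₀ = 3.1416×0.84897×0.57643 + 0.52844×0.81714×0.00000 = 1.537410 + 0.000000 = 1.537410.
Inverse-square distance factor (a/d)² = 1.0267² = 1.054113.
Q̄ = (S_0/π) × 1.054113 × [bracket] = (231/π) × 1.054113 × 1.537410 = 119.2 W/m².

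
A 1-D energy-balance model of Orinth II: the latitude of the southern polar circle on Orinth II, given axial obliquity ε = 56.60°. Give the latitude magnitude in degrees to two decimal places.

The polar circle is the lowest latitude that experiences at least one full rotation of continuous darkness at the northern-summer solstice; it lies at |ϕ| = 90° − ε = 90° − 56.60° = 33.40°.

33.40°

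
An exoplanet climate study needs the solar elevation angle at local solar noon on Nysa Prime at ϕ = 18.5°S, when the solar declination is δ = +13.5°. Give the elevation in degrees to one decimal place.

58.0°

At local noon the hour angle is zero, so the zenith angle equals |ϕ − δ| = |-18.5° − (+13.500°)| = 32.000°.
Elevation = 90° − 32.000° = 58.0°.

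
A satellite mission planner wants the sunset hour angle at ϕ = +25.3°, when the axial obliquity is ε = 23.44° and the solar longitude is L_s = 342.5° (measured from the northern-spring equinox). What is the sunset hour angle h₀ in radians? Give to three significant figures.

Solar declination: sin δ = sin ε · sin L_s = sin 23.44° × sin 342.5° = -0.11962, so δ = -6.870°.
cos h₀ = −tan ϕ · tan δ = −tan(+25.3°) × tan(-6.870°) = 0.0570, so h₀ = 1.5138 rad = 86.74°.

h₀ = 1.51 rad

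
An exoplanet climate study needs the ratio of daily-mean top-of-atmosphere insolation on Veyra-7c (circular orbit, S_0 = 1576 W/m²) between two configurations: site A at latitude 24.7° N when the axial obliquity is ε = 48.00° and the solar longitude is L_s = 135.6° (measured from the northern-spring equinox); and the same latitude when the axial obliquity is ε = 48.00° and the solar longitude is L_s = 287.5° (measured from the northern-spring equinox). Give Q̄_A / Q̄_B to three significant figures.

Q̄_A / Q̄_B ≈ 4.68

— Configuration A (ϕ=+24.7°):
Solar declination: sin δ = sin ε · sin L_s = sin 48.00° × sin 135.6° = 0.51995, so δ = +31.329°.
cos h₀ = −tan(+24.7°) tan(+31.329°) = -0.2800, h₀ = 1.8546 rad.
Bracket: h₀ sin ϕ sin δ + cos ϕ cos δ sin h₀ = 1.8546×0.41787×0.51995 + 0.90851×0.85420×0.96001 = 0.402952 + 0.745015 = 1.147967.
Q̄ = (S_0/π) × [bracket] = (1576/π) × 1.147967 = 575.88 W/m².
— Configuration B (ϕ=+24.7°):
Solar declination: sin δ = sin ε · sin L_s = sin 48.00° × sin 287.5° = -0.70875, so δ = -45.133°.
cos h₀ = −tan(+24.7°) tan(-45.133°) = 0.4621, h₀ = 1.0904 rad.
Bracket: h₀ sin ϕ sin δ + cos ϕ cos δ sin h₀ = 1.0904×0.41787×-0.70875 + 0.90851×0.70546×0.88683 = -0.322939 + 0.568385 = 0.245446.
Q̄ = (S_0/π) × [bracket] = (1576/π) × 0.245446 = 123.13 W/m².
Ratio Q̄_A / Q̄_B = 575.88 / 123.13 = 4.677.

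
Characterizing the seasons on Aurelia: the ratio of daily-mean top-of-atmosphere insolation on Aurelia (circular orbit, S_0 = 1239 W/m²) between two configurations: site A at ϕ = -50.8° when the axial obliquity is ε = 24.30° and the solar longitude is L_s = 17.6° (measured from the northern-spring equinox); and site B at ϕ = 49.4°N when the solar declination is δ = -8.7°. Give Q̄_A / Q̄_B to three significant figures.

— Configuration A (ϕ=-50.8°):
Solar declination: sin δ = sin ε · sin L_s = sin 24.30° × sin 17.6° = 0.12443, so δ = +7.148°.
cos h₀ = −tan(-50.8°) tan(+7.148°) = 0.1538, h₀ = 1.4164 rad.
Bracket: h₀ sin ϕ sin δ + cos ϕ cos δ sin h₀ = 1.4164×-0.77494×0.12443 + 0.63203×0.99223×0.98811 = -0.136577 + 0.619663 = 0.483086.
Q̄ = (S_0/π) × [bracket] = (1239/π) × 0.483086 = 190.52 W/m².
— Configuration B (ϕ=+49.4°):
cos h₀ = −tan(+49.4°) tan(-8.700°) = 0.1785, h₀ = 1.3913 rad.
Bracket: h₀ sin ϕ sin δ + cos ϕ cos δ sin h₀ = 1.3913×0.75927×-0.15126 + 0.65077×0.98849×0.98393 = -0.159787 + 0.632942 = 0.473155.
Q̄ = (S_0/π) × [bracket] = (1239/π) × 0.473155 = 186.61 W/m².
Ratio Q̄_A / Q̄_B = 190.52 / 186.61 = 1.021.

Q̄_A / Q̄_B ≈ 1.02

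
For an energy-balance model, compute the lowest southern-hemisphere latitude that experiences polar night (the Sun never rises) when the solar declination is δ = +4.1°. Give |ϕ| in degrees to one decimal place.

|ϕ| = 85.9°

Polar night requires cos h₀ = −tan ϕ tan δ ≥ 1, i.e. tan ϕ tan δ ≤ −1.
The boundary is |tan ϕ| · |tan δ| = 1, so |ϕ| = 90° − |δ| = 90° − 4.1° = 85.9° in the southern hemisphere.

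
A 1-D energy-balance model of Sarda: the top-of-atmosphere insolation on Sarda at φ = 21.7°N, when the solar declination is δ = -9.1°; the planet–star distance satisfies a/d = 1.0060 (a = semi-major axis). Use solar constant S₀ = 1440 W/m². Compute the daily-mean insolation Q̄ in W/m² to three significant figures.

Q̄ ≈ 384 W/m²

cos H₀ = −tan(+21.7°) tan(-9.100°) = 0.0637, H₀ = 1.5070 rad.
Bracket: H₀ sin φ sin δ + cos φ cos δ sin H₀ = 1.5070×0.36975×-0.15816 + 0.92913×0.98741×0.99797 = -0.088129 + 0.915570 = 0.827441.
Inverse-square distance factor (a/d)² = 1.0060² = 1.012036.
Q̄ = (S₀/π) × 1.012036 × [bracket] = (1440/π) × 1.012036 × 0.827441 = 383.8 W/m².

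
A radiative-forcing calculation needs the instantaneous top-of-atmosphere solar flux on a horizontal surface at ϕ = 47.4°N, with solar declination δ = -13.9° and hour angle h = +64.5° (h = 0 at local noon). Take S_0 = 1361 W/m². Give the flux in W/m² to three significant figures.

144 W/m²

cos θ_z = sin ϕ sin δ + cos ϕ cos δ cos h = -0.176831 + 0.282869 = 0.106038.
Flux = S_0 · cos θ_z = 1361 × 0.106038 = 144.3 W/m².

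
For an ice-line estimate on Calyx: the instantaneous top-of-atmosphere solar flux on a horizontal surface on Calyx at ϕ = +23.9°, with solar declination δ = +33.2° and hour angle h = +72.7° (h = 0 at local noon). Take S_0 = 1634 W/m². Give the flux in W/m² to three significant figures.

cos θ_z = sin ϕ sin δ + cos ϕ cos δ cos h = 0.221841 + 0.227496 = 0.449337.
Flux = S_0 · cos θ_z = 1634 × 0.449337 = 734.2 W/m².

734 W/m²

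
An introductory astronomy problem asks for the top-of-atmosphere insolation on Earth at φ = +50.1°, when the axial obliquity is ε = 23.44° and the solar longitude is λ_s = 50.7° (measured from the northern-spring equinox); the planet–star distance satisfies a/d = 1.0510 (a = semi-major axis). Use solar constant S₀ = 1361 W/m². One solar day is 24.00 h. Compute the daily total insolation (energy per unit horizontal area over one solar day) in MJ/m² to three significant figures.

Solar declination: sin δ = sin ε · sin λ_s = sin 23.44° × sin 50.7° = 0.30782, so δ = +17.928°.
cos H₀ = −tan(+50.1°) tan(+17.928°) = -0.3869, H₀ = 1.9681 rad.
Bracket: H₀ sin φ sin δ + cos φ cos δ sin H₀ = 1.9681×0.76717×0.30782 + 0.64145×0.95144×0.92210 = 0.464767 + 0.562759 = 1.027526.
Inverse-square distance factor (a/d)² = 1.0510² = 1.104601.
Q̄ = (S₀/π) × 1.104601 × [bracket] = (1361/π) × 1.104601 × 1.027526 = 491.71 W/m².
Daily total = Q̄ × 24.00 h × 3600 s/h = 491.71 × 24.00 × 3600 / 10⁶ = 42.48 MJ/m².

42.5 MJ/m²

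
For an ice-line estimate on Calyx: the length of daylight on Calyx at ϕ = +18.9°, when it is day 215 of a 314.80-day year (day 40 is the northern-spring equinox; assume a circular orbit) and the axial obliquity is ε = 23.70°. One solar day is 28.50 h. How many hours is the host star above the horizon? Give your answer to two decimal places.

Solar longitude: L_s = 360° × (215 − 40)/314.80 = 200.127°.
sin δ = sin 23.70° × sin 200.127° = -0.13831, so δ = -7.950°.
cos h₀ = −tan ϕ · tan δ = −tan(+18.9°) × tan(-7.950°) = 0.0478, so h₀ = 1.5230 rad = 87.26°.
Daylight = 2h₀/(2π) × 28.50 h = (1.5230/π) × 28.50 = 13.82 h.

13.82 h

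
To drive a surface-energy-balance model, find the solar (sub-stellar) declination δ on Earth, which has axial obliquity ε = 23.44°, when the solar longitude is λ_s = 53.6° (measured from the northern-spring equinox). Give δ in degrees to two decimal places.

sin δ = sin ε · sin λ_s = sin 23.44° × sin 53.6° = 0.320178.
δ = arcsin(0.320178) = +18.67°.

δ = +18.67°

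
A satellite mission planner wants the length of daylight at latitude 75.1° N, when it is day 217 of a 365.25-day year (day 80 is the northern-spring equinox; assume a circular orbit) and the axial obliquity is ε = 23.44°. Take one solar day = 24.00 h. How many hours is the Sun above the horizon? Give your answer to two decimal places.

24.00 h

Solar longitude: L_s = 360° × (217 − 80)/365.25 = 135.031°.
sin δ = sin 23.44° × sin 135.031° = 0.28113, so δ = +16.328°.
Sunrise equation: cos h₀ = −tan ϕ · tan δ = -1.1010 ≤ −1, so the Sun never sets (polar day) and h₀ = π.
Daylight = 2h₀/(2π) × 24.00 h = (3.1416/π) × 24.00 = 24.00 h.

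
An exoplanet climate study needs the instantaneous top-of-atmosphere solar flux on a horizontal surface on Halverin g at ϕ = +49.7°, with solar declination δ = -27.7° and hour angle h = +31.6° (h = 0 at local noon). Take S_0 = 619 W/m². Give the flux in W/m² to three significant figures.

cos θ_z = sin ϕ sin δ + cos ϕ cos δ cos h = -0.354520 + 0.487753 = 0.133233.
Flux = S_0 · cos θ_z = 619 × 0.133233 = 82.47 W/m².

82.5 W/m²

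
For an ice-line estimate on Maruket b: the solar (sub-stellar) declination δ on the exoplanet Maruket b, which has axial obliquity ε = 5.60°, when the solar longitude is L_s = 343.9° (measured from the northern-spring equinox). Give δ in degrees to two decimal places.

δ = -1.55°

sin δ = sin ε · sin L_s = sin 5.60° × sin 343.9° = -0.027061.
δ = arcsin(-0.027061) = -1.55°.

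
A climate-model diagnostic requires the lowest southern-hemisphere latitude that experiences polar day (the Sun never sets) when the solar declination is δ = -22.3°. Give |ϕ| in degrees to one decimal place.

Polar day requires cos h₀ = −tan ϕ tan δ ≤ −1, i.e. tan ϕ tan δ ≥ 1.
The boundary is |tan ϕ| · |tan δ| = 1, so |ϕ| = 90° − |δ| = 90° − 22.3° = 67.7° in the southern hemisphere.

|ϕ| = 67.7°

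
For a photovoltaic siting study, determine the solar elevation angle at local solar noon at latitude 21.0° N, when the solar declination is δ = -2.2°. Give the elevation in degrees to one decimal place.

66.8°

At local noon the hour angle is zero, so the zenith angle equals |φ − δ| = |+21.0° − (-2.200°)| = 23.200°.
Elevation = 90° − 23.200° = 66.8°.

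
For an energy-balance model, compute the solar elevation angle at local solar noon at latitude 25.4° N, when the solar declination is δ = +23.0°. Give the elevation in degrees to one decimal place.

At local noon the hour angle is zero, so the zenith angle equals |φ − δ| = |+25.4° − (+23.000°)| = 2.400°.
Elevation = 90° − 2.400° = 87.6°.

87.6°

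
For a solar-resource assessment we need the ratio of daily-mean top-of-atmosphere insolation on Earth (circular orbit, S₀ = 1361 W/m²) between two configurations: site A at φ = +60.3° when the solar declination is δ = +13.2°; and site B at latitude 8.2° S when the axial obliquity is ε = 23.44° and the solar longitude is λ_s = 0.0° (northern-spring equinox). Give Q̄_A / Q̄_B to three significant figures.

Q̄_A / Q̄_B ≈ 0.844

— Configuration A (φ=+60.3°):
cos H₀ = −tan(+60.3°) tan(+13.200°) = -0.4112, H₀ = 1.9946 rad.
Bracket: H₀ sin φ sin δ + cos φ cos δ sin H₀ = 1.9946×0.86863×0.22835 + 0.49546×0.97358×0.91154 = 0.395632 + 0.439700 = 0.835332.
Q̄ = (S₀/π) × [bracket] = (1361/π) × 0.835332 = 361.88 W/m².
— Configuration B (φ=-8.2°):
Solar declination: sin δ = sin ε · sin λ_s = sin 23.44° × sin 0.0° = 0.00000, so δ = +0.000°.
cos H₀ = −tan(-8.2°) tan(+0.000°) = 0.0000, H₀ = 1.5708 rad.
Bracket: H₀ sin φ sin δ + cos φ cos δ sin H₀ = 1.5708×-0.14263×0.00000 + 0.98978×1.00000×1.00000 = -0.000000 + 0.989780 = 0.989780.
Q̄ = (S₀/π) × [bracket] = (1361/π) × 0.989780 = 428.79 W/m².
Ratio Q̄_A / Q̄_B = 361.88 / 428.79 = 0.8440.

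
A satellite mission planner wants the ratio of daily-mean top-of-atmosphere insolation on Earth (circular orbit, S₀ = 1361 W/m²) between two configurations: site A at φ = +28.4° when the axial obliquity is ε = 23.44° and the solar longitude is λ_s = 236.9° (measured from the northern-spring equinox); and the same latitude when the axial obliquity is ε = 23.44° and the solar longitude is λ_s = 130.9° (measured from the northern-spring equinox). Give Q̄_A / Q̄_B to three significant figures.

— Configuration A (φ=+28.4°):
Solar declination: sin δ = sin ε · sin λ_s = sin 23.44° × sin 236.9° = -0.33323, so δ = -19.465°.
cos H₀ = −tan(+28.4°) tan(-19.465°) = 0.1911, H₀ = 1.3785 rad.
Bracket: H₀ sin φ sin δ + cos φ cos δ sin H₀ = 1.3785×0.47562×-0.33323 + 0.87965×0.94284×0.98157 = -0.218480 + 0.814084 = 0.595604.
Q̄ = (S₀/π) × [bracket] = (1361/π) × 0.595604 = 258.03 W/m².
— Configuration B (φ=+28.4°):
Solar declination: sin δ = sin ε · sin λ_s = sin 23.44° × sin 130.9° = 0.30067, so δ = +17.498°.
cos H₀ = −tan(+28.4°) tan(+17.498°) = -0.1705, H₀ = 1.7421 rad.
Bracket: H₀ sin φ sin δ + cos φ cos δ sin H₀ = 1.7421×0.47562×0.30067 + 0.87965×0.95373×0.98536 = 0.249128 + 0.826666 = 1.075794.
Q̄ = (S₀/π) × [bracket] = (1361/π) × 1.075794 = 466.06 W/m².
Ratio Q̄_A / Q̄_B = 258.03 / 466.06 = 0.5536.

Q̄_A / Q̄_B ≈ 0.554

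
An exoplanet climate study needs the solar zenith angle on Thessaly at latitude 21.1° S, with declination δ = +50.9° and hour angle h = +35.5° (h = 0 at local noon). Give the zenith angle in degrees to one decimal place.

θ_z = 78.5°

cos θ_z = sin φ sin δ + cos φ cos δ cos h = -0.279374 + 0.479018 = 0.199644.
θ_z = arccos(0.199644) = 78.5°.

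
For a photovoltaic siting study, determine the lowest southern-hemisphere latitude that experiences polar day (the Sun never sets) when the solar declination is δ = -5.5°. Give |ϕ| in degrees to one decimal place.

Polar day requires cos h₀ = −tan ϕ tan δ ≤ −1, i.e. tan ϕ tan δ ≥ 1.
The boundary is |tan ϕ| · |tan δ| = 1, so |ϕ| = 90° − |δ| = 90° − 5.5° = 84.5° in the southern hemisphere.

|ϕ| = 84.5°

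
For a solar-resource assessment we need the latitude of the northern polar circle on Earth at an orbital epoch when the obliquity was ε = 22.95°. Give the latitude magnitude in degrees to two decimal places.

67.05°

The polar circle is the lowest latitude that experiences at least one full rotation of continuous daylight at the northern-summer solstice; it lies at |ϕ| = 90° − ε = 90° − 22.95° = 67.05°.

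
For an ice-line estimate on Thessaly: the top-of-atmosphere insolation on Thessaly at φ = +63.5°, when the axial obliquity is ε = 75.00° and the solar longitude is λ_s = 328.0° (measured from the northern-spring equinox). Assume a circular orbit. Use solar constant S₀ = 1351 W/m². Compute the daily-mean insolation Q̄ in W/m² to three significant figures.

Solar declination: sin δ = sin ε · sin λ_s = sin 75.00° × sin 328.0° = -0.51186, so δ = -30.788°.
cos H₀ = −tan(+63.5°) tan(-30.788°) = 1.1951 ≥ 1 ⇒ polar night, H₀ = 0 and Q̄ = 0.

Q̄ ≈ 0.00 W/m²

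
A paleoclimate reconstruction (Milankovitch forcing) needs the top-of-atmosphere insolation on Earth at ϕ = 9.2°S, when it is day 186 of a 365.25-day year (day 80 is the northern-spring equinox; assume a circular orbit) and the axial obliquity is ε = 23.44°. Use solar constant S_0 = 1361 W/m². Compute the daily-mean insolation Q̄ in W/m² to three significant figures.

Solar longitude: L_s = 360° × (186 − 80)/365.25 = 104.476°.
sin δ = sin 23.44° × sin 104.476° = 0.38516, so δ = +22.654°.
cos h₀ = −tan(-9.2°) tan(+22.654°) = 0.0676, h₀ = 1.5031 rad.
Bracket: h₀ sin ϕ sin δ + cos ϕ cos δ sin h₀ = 1.5031×-0.15988×0.38516 + 0.98714×0.92285×0.99771 = -0.092560 + 0.908896 = 0.816336.
Q̄ = (S_0/π) × [bracket] = (1361/π) × 0.816336 = 353.7 W/m².

Q̄ ≈ 354 W/m²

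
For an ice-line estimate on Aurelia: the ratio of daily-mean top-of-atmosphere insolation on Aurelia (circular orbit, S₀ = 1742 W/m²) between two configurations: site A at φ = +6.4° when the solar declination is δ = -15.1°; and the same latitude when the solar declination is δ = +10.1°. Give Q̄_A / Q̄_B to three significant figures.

— Configuration A (φ=+6.4°):
cos H₀ = −tan(+6.4°) tan(-15.100°) = 0.0303, H₀ = 1.5405 rad.
Bracket: H₀ sin φ sin δ + cos φ cos δ sin H₀ = 1.5405×0.11147×-0.26050 + 0.99377×0.96547×0.99954 = -0.044733 + 0.959014 = 0.914281.
Q̄ = (S₀/π) × [bracket] = (1742/π) × 0.914281 = 506.96 W/m².
— Configuration B (φ=+6.4°):
cos H₀ = −tan(+6.4°) tan(+10.100°) = -0.0200, H₀ = 1.5908 rad.
Bracket: H₀ sin φ sin δ + cos φ cos δ sin H₀ = 1.5908×0.11147×0.17537 + 0.99377×0.98450×0.99980 = 0.031098 + 0.978171 = 1.009269.
Q̄ = (S₀/π) × [bracket] = (1742/π) × 1.009269 = 559.64 W/m².
Ratio Q̄_A / Q̄_B = 506.96 / 559.64 = 0.9059.

Q̄_A / Q̄_B ≈ 0.906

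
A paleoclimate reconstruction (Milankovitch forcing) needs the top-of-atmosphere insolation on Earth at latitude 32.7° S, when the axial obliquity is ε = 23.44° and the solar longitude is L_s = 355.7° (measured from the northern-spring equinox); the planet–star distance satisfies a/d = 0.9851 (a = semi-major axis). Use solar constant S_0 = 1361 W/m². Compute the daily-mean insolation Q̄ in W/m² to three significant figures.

Solar declination: sin δ = sin ε · sin L_s = sin 23.44° × sin 355.7° = -0.02983, so δ = -1.709°.
cos h₀ = −tan(-32.7°) tan(-1.709°) = -0.0192, h₀ = 1.5900 rad.
Bracket: h₀ sin ϕ sin δ + cos ϕ cos δ sin h₀ = 1.5900×-0.54024×-0.02983 + 0.84151×0.99956×0.99982 = 0.025623 + 0.840988 = 0.866611.
Inverse-square distance factor (a/d)² = 0.9851² = 0.970422.
Q̄ = (S_0/π) × 0.970422 × [bracket] = (1361/π) × 0.970422 × 0.866611 = 364.3 W/m².

Q̄ ≈ 364 W/m²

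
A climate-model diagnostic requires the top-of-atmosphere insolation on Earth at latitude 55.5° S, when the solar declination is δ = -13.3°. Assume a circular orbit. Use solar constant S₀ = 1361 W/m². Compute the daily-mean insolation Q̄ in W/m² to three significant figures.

cos H₀ = −tan(-55.5°) tan(-13.300°) = -0.3439, H₀ = 1.9219 rad.
Bracket: H₀ sin φ sin δ + cos φ cos δ sin H₀ = 1.9219×-0.82413×-0.23005 + 0.56641×0.97318×0.93899 = 0.364375 + 0.517589 = 0.881964.
Q̄ = (S₀/π) × [bracket] = (1361/π) × 0.881964 = 382.1 W/m².

Q̄ ≈ 382 W/m²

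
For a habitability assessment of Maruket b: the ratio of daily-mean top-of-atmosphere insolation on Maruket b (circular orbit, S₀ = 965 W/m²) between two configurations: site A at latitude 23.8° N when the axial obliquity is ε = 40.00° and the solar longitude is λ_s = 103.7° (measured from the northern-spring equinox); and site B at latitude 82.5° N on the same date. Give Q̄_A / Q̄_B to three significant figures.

Q̄_A / Q̄_B ≈ 0.594

— Configuration A (φ=+23.8°):
Solar declination: sin δ = sin ε · sin λ_s = sin 40.00° × sin 103.7° = 0.62450, so δ = +38.645°.
cos H₀ = −tan(+23.8°) tan(+38.645°) = -0.3527, H₀ = 1.9312 rad.
Bracket: H₀ sin φ sin δ + cos φ cos δ sin H₀ = 1.9312×0.40355×0.62450 + 0.91496×0.78103×0.93575 = 0.486695 + 0.668697 = 1.155392.
Q̄ = (S₀/π) × [bracket] = (965/π) × 1.155392 = 354.90 W/m².
— Configuration B (φ=+82.5°):
cos H₀ = −tan(+82.5°) tan(+38.645°) = -6.0735 ≤ −1 ⇒ polar day, H₀ = π.
Bracket: H₀ sin φ sin δ + cos φ cos δ sin H₀ = 3.1416×0.99144×0.62450 + 0.13053×0.78103×0.00000 = 1.945135 + 0.000000 = 1.945135.
Q̄ = (S₀/π) × [bracket] = (965/π) × 1.945135 = 597.49 W/m².
Ratio Q̄_A / Q̄_B = 354.90 / 597.49 = 0.5940.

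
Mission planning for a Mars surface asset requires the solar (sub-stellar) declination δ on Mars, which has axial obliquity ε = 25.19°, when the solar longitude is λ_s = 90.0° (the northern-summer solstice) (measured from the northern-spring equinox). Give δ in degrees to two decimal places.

sin δ = sin ε · sin λ_s = sin 25.19° × sin 90.0° = 0.425621.
δ = arcsin(0.425621) = +25.19°.

δ = +25.19°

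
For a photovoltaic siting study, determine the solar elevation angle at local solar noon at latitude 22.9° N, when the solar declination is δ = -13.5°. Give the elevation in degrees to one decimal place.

At local noon the hour angle is zero, so the zenith angle equals |φ − δ| = |+22.9° − (-13.500°)| = 36.400°.
Elevation = 90° − 36.400° = 53.6°.

53.6°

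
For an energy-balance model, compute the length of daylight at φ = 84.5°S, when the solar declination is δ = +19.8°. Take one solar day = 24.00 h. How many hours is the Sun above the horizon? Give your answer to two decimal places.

0.00 h

cos H₀ = −tan φ · tan δ = 3.7390 ≥ 1, so the Sun never rises (polar night) and H₀ = 0.
Daylight = 2H₀/(2π) × 24.00 h = (0.0000/π) × 24.00 = 0.00 h.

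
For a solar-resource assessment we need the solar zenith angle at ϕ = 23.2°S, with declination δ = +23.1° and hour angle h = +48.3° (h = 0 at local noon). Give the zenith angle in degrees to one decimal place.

θ_z = 65.9°

cos θ_z = sin ϕ sin δ + cos ϕ cos δ cos h = -0.154558 + 0.562413 = 0.407855.
θ_z = arccos(0.407855) = 65.9°.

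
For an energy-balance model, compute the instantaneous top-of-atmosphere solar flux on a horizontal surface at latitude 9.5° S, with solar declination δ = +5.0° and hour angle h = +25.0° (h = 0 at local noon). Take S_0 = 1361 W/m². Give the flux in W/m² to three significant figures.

1.19e+03 W/m²

cos θ_z = sin ϕ sin δ + cos ϕ cos δ cos h = -0.014385 + 0.890477 = 0.876092.
Flux = S_0 · cos θ_z = 1361 × 0.876092 = 1192 W/m².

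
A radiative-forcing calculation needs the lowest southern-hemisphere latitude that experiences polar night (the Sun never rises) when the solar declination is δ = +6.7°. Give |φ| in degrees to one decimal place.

|φ| = 83.3°

Polar night requires cos H₀ = −tan φ tan δ ≥ 1, i.e. tan φ tan δ ≤ −1.
The boundary is |tan φ| · |tan δ| = 1, so |φ| = 90° − |δ| = 90° − 6.7° = 83.3° in the southern hemisphere.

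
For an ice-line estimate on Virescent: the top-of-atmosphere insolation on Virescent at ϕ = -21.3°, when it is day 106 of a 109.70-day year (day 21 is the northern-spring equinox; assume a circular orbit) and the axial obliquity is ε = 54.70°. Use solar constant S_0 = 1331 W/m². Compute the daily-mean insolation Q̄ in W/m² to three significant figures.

Solar longitude: L_s = 360° × (106 − 21)/109.70 = 278.943°.
sin δ = sin 54.70° × sin 278.943° = -0.80622, so δ = -53.728°.
cos h₀ = −tan(-21.3°) tan(-53.728°) = -0.5313, h₀ = 2.1309 rad.
Bracket: h₀ sin ϕ sin δ + cos ϕ cos δ sin h₀ = 2.1309×-0.36325×-0.80622 + 0.93169×0.59162×0.84718 = 0.624054 + 0.466971 = 1.091025.
Q̄ = (S_0/π) × [bracket] = (1331/π) × 1.091025 = 462.2 W/m².

Q̄ ≈ 462 W/m²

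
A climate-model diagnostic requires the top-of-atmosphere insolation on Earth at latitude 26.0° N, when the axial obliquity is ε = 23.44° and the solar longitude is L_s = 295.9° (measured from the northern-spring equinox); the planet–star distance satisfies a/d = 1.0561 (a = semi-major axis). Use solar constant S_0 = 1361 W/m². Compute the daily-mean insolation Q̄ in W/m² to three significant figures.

Q̄ ≈ 294 W/m²

Solar declination: sin δ = sin ε · sin L_s = sin 23.44° × sin 295.9° = -0.35783, so δ = -20.967°.
cos h₀ = −tan(+26.0°) tan(-20.967°) = 0.1869, h₀ = 1.3828 rad.
Bracket: h₀ sin ϕ sin δ + cos ϕ cos δ sin h₀ = 1.3828×0.43837×-0.35783 + 0.89879×0.93379×0.98238 = -0.216909 + 0.824493 = 0.607584.
Inverse-square distance factor (a/d)² = 1.0561² = 1.115347.
Q̄ = (S_0/π) × 1.115347 × [bracket] = (1361/π) × 1.115347 × 0.607584 = 293.6 W/m².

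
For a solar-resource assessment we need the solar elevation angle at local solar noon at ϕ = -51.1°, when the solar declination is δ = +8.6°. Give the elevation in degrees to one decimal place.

30.3°

At local noon the hour angle is zero, so the zenith angle equals |ϕ − δ| = |-51.1° − (+8.600°)| = 59.700°.
Elevation = 90° − 59.700° = 30.3°.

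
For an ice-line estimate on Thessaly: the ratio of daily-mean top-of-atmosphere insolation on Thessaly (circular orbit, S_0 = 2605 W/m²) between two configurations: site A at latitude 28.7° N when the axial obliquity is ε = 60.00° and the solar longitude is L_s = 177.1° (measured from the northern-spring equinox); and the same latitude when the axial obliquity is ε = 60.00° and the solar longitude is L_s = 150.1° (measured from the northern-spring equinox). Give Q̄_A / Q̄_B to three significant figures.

Q̄_A / Q̄_B ≈ 0.795

— Configuration A (ϕ=+28.7°):
Solar declination: sin δ = sin ε · sin L_s = sin 60.00° × sin 177.1° = 0.04381, so δ = +2.511°.
cos h₀ = −tan(+28.7°) tan(+2.511°) = -0.0240, h₀ = 1.5948 rad.
Bracket: h₀ sin ϕ sin δ + cos ϕ cos δ sin h₀ = 1.5948×0.48022×0.04381 + 0.87715×0.99904×0.99971 = 0.033552 + 0.876054 = 0.909606.
Q̄ = (S_0/π) × [bracket] = (2605/π) × 0.909606 = 754.24 W/m².
— Configuration B (ϕ=+28.7°):
Solar declination: sin δ = sin ε · sin L_s = sin 60.00° × sin 150.1° = 0.43170, so δ = +25.576°.
cos h₀ = −tan(+28.7°) tan(+25.576°) = -0.2620, h₀ = 1.8359 rad.
Bracket: h₀ sin ϕ sin δ + cos ϕ cos δ sin h₀ = 1.8359×0.48022×0.43170 + 0.87715×0.90202×0.96506 = 0.380602 + 0.763562 = 1.144164.
Q̄ = (S_0/π) × [bracket] = (2605/π) × 1.144164 = 948.74 W/m².
Ratio Q̄_A / Q̄_B = 754.24 / 948.74 = 0.7950.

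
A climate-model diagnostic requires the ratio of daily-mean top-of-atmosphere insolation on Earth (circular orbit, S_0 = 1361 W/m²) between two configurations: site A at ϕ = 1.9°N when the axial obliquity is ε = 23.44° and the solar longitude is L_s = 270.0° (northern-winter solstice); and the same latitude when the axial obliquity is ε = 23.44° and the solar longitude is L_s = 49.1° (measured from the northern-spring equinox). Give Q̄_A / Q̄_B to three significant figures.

— Configuration A (ϕ=+1.9°):
Solar declination: sin δ = sin ε · sin L_s = sin 23.44° × sin 270.0° = -0.39779, so δ = -23.440°.
cos h₀ = −tan(+1.9°) tan(-23.440°) = 0.0144, h₀ = 1.5564 rad.
Bracket: h₀ sin ϕ sin δ + cos ϕ cos δ sin h₀ = 1.5564×0.03316×-0.39779 + 0.99945×0.91748×0.99990 = -0.020530 + 0.916884 = 0.896354.
Q̄ = (S_0/π) × [bracket] = (1361/π) × 0.896354 = 388.32 W/m².
— Configuration B (ϕ=+1.9°):
Solar declination: sin δ = sin ε · sin L_s = sin 23.44° × sin 49.1° = 0.30067, so δ = +17.498°.
cos h₀ = −tan(+1.9°) tan(+17.498°) = -0.0105, h₀ = 1.5813 rad.
Bracket: h₀ sin ϕ sin δ + cos ϕ cos δ sin h₀ = 1.5813×0.03316×0.30067 + 0.99945×0.95373×0.99995 = 0.015766 + 0.953158 = 0.968924.
Q̄ = (S_0/π) × [bracket] = (1361/π) × 0.968924 = 419.76 W/m².
Ratio Q̄_A / Q̄_B = 388.32 / 419.76 = 0.9251.

Q̄_A / Q̄_B ≈ 0.925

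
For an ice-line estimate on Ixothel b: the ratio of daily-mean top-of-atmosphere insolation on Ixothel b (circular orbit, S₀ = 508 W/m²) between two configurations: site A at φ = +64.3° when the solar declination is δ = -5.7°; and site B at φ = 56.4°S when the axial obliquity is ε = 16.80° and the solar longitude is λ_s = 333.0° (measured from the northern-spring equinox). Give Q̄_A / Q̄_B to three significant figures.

— Configuration A (φ=+64.3°):
cos H₀ = −tan(+64.3°) tan(-5.700°) = 0.2074, H₀ = 1.3619 rad.
Bracket: H₀ sin φ sin δ + cos φ cos δ sin H₀ = 1.3619×0.90108×-0.09932 + 0.43366×0.99506×0.97826 = -0.121884 + 0.422137 = 0.300253.
Q̄ = (S₀/π) × [bracket] = (508/π) × 0.300253 = 48.551 W/m².
— Configuration B (φ=-56.4°):
Solar declination: sin δ = sin ε · sin λ_s = sin 16.80° × sin 333.0° = -0.13122, so δ = -7.540°.
cos H₀ = −tan(-56.4°) tan(-7.540°) = -0.1992, H₀ = 1.7714 rad.
Bracket: H₀ sin φ sin δ + cos φ cos δ sin H₀ = 1.7714×-0.83292×-0.13122 + 0.55339×0.99135×0.97995 = 0.193607 + 0.537604 = 0.731211.
Q̄ = (S₀/π) × [bracket] = (508/π) × 0.731211 = 118.24 W/m².
Ratio Q̄_A / Q̄_B = 48.551 / 118.24 = 0.4106.

Q̄_A / Q̄_B ≈ 0.411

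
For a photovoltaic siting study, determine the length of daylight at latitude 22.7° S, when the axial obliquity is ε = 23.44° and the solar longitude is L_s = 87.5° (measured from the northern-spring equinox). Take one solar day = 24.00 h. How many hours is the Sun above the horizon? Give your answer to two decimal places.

Solar declination: sin δ = sin ε · sin L_s = sin 23.44° × sin 87.5° = 0.39741, so δ = +23.416°.
cos h₀ = −tan ϕ · tan δ = −tan(-22.7°) × tan(+23.416°) = 0.1812, so h₀ = 1.3886 rad = 79.56°.
Daylight = 2h₀/(2π) × 24.00 h = (1.3886/π) × 24.00 = 10.61 h.

10.61 h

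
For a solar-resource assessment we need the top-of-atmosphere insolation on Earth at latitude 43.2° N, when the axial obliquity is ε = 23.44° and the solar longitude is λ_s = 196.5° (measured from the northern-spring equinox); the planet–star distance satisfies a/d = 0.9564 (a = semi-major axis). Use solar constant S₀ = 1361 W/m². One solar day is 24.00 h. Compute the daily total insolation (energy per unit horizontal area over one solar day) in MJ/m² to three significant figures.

Solar declination: sin δ = sin ε · sin λ_s = sin 23.44° × sin 196.5° = -0.11298, so δ = -6.487°.
cos H₀ = −tan(+43.2°) tan(-6.487°) = 0.1068, H₀ = 1.4638 rad.
Bracket: H₀ sin φ sin δ + cos φ cos δ sin H₀ = 1.4638×0.68455×-0.11298 + 0.72897×0.99360×0.99428 = -0.113211 + 0.720162 = 0.606951.
Inverse-square distance factor (a/d)² = 0.9564² = 0.914701.
Q̄ = (S₀/π) × 0.914701 × [bracket] = (1361/π) × 0.914701 × 0.606951 = 240.51 W/m².
Daily total = Q̄ × 24.00 h × 3600 s/h = 240.51 × 24.00 × 3600 / 10⁶ = 20.78 MJ/m².

20.8 MJ/m²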